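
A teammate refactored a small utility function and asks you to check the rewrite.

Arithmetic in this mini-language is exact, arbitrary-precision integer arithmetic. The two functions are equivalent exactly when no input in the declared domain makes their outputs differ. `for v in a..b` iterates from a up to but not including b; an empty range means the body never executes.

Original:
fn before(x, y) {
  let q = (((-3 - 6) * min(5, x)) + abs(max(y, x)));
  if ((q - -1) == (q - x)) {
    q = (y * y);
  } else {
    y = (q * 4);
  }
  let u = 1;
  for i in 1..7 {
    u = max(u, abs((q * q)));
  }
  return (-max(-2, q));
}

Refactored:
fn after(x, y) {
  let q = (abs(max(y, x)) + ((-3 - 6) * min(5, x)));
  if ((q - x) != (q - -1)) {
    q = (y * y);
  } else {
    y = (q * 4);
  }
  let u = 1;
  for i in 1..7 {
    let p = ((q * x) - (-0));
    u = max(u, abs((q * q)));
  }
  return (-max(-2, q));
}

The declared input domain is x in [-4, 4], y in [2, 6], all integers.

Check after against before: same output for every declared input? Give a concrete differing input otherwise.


There is a counterexample at x=-4, y=2: -38 on one side, -4 on the other.
before: q = 38; ((q - -1) == (q - x)) -> false; y = 152; u = 1; [i=1]; u = 1444; [i=2]; u = 1444; [i=3]; u = 1444; [i=4]; u = 1444; [i=5]; u = 1444; [i=6]; u = 1444; return -38
after: q = 38; ((q - x) != (q - -1)) -> true; q = 4; u = 1; [i=1]; p = -16; u = 16; [i=2]; p = -16; u = 16; [i=3]; p = -16; u = 16; [i=4]; p = -16; u = 16; [i=5]; p = -16; u = 16; [i=6]; p = -16; u = 16; return -4
verdict: not equivalent; witness: x=-4, y=2


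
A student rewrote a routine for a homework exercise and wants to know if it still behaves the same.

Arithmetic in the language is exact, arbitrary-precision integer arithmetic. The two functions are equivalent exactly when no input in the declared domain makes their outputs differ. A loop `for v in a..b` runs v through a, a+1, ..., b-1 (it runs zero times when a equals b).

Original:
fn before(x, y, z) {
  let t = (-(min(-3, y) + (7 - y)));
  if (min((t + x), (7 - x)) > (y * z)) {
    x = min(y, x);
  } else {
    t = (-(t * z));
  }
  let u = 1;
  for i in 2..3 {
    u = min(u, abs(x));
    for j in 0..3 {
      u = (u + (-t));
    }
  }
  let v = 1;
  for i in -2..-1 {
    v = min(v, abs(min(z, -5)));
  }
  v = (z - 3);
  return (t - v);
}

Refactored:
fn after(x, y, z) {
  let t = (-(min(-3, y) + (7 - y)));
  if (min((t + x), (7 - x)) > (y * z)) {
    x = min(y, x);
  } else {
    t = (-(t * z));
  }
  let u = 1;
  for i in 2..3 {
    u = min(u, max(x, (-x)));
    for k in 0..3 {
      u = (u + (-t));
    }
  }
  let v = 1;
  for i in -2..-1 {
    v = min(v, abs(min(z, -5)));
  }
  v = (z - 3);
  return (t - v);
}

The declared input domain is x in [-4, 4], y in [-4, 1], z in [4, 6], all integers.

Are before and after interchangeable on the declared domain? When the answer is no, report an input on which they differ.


Differences: local variable names differ; and min/max/abs usage differs — yet all 162 inputs agree.
verdict: equivalent


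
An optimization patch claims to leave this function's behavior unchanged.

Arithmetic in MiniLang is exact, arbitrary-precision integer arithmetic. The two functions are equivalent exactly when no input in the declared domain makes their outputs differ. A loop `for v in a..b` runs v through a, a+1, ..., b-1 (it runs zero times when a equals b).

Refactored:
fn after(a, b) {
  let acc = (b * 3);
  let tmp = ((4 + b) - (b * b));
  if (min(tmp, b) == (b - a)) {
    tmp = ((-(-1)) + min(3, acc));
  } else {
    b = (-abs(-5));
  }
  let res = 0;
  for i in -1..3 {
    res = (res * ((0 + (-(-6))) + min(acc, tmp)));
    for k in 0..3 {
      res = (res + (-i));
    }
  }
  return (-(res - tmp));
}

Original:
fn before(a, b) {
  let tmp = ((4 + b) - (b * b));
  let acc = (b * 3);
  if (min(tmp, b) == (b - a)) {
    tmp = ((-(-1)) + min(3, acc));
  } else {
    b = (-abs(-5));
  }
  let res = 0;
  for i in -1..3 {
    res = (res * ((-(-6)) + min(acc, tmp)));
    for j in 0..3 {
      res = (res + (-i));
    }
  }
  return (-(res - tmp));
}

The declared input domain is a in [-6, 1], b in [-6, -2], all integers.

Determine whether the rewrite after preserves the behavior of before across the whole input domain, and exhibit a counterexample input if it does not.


This is a faithful refactor — arithmetic usage differs, local variable names differ, constant usage differs, but the computed results match everywhere.
Tracing a=-6, b=-2: before: tmp = -2; acc = -6; (min(tmp, b) == (b - a)) -> false; b = -5; res = 0; [i=-1]; res = 0; [j=0]; res = 1; [j=1]; res = 2; [j=2]; res = 3; [i=0]; res = 0; [j=0]; res = 0; [j=1]; res = 0; [j=2]; res = 0; [i=1]; res = 0; [j=0]; res = -1; [j=1]; res = -2; [j=2]; res = -3; [i=2]; res = 0; [j=0]; res = -2; [j=1]; res = -4; [j=2]; res = -6; return 4 | after: acc = -6; tmp = -2; (min(tmp, b) == (b - a)) -> false; b = -5; res = 0; [i=-1]; res = 0; [k=0]; res = 1; [k=1]; res = 2; [k=2]; res = 3; [i=0]; res = 0; [k=0]; res = 0; [k=1]; res = 0; [k=2]; res = 0; [i=1]; res = 0; [k=0]; res = -1; [k=1]; res = -2; [k=2]; res = -3; [i=2]; res = 0; [k=0]; res = -2; [k=1]; res = -4; [k=2]; res = -6; return 4 — matching result 4.
An exhaustive pass over the 40 declared inputs shows identical outputs.
verdict: equivalent


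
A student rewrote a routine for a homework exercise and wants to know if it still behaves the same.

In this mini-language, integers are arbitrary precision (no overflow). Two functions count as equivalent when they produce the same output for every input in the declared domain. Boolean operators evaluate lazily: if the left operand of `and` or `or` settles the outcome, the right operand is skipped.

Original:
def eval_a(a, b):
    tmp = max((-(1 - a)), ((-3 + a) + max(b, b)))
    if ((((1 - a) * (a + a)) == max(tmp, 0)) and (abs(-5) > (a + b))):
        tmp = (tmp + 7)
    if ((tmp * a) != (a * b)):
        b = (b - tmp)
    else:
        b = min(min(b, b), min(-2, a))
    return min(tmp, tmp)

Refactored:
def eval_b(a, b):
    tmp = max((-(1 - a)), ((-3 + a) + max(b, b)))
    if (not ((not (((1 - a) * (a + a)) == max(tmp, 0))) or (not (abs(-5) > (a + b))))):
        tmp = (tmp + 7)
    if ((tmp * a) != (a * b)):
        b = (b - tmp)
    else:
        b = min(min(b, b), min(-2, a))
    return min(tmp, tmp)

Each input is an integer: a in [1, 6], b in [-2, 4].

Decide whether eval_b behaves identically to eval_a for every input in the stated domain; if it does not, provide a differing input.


The two are interchangeable: boolean connective usage differs, and every declared input agrees.
One worked example (a=6, b=3) — eval_a: tmp := 6 | ((((1 - a) * (a + a)) == max(tmp, 0)) and (abs(-5) > (a + b))): false | ((tmp * a) != (a * b)): true | b := -3 | result 6; eval_b: tmp := 6 | (not ((not (((1 - a) * (a + a)) == max(tmp, 0))) or (not (abs(-5) > (a + b))))): false | ((tmp * a) != (a * b)): true | b := -3 | result 6; agreement on 6.
An exhaustive pass over the 42 declared inputs shows identical outputs.
verdict: equivalent


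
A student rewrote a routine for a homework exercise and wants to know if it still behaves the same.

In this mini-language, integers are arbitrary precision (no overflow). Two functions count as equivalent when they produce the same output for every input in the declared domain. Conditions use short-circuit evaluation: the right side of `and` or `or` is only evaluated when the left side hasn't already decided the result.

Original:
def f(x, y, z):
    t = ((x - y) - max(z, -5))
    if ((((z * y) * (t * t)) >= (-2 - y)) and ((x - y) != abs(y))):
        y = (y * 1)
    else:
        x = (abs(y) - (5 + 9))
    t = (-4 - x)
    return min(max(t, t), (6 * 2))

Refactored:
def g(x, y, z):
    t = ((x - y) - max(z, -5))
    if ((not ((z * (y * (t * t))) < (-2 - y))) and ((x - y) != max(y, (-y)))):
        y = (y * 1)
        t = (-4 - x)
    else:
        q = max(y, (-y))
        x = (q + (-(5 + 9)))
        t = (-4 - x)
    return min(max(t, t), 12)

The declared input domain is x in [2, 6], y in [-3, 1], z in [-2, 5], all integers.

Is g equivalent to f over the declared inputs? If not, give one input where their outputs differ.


The two versions differ — the changes include min/max/abs usage differs, plus statement counts differ, plus arithmetic usage differs, plus local variable names differ, plus constant usage differs, plus boolean connective usage differs, plus comparison usage differs.
One worked example (x=3, y=-2, z=5) — f: t := 0 | ((((z * y) * (t * t)) >= (-2 - y)) and ((x - y) != abs(y))): true | y := -2 | t := -7 | result -7; g: t := 0 | ((not ((z * (y * (t * t))) < (-2 - y))) and ((x - y) != max(y, (-y)))): true | y := -2 | t := -7 | result -7; agreement on -7.
Checked all 200 inputs in the declared domain: the outputs agree on every one.
verdict: equivalent


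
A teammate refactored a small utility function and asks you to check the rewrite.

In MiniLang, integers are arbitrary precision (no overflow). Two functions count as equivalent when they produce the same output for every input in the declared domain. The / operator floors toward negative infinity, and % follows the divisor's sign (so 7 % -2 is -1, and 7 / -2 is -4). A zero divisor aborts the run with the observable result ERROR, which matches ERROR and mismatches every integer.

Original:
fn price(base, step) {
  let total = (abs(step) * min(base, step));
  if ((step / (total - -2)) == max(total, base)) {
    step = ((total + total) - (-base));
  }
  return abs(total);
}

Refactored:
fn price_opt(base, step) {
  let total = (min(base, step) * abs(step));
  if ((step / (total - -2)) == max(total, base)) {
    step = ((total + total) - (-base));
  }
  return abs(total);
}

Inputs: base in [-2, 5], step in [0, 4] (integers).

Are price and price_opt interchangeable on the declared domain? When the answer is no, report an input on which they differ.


Reading the diff, among the changes: same computation, different form.
As a probe, take base=0, step=3: price runs total = 0; ((step / (total - -2)) == max(total, base)) -> false; return 0; price_opt runs total = 0; ((step / (total - -2)) == max(total, base)) -> false; return 0; both end at 0.
Across all 40 domain points the two functions coincide.
verdict: equivalent


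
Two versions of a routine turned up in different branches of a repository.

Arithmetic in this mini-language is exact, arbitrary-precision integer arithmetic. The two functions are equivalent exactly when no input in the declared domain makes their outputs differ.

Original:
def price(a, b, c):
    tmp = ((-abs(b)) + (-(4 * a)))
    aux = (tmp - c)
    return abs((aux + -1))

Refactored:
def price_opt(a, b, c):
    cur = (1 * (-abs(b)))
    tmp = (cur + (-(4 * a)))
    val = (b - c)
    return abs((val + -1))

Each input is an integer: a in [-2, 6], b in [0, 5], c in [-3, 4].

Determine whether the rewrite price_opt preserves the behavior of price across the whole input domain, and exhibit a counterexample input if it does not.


Take a=-2, b=0, c=-3.
price: tmp := 8 | aux := 11 | result 10
price_opt: cur := 0 | tmp := 8 | val := 3 | result 2
10 != 2, so the rewrite changes behavior.
verdict: not equivalent; witness: a=-2, b=0, c=-3


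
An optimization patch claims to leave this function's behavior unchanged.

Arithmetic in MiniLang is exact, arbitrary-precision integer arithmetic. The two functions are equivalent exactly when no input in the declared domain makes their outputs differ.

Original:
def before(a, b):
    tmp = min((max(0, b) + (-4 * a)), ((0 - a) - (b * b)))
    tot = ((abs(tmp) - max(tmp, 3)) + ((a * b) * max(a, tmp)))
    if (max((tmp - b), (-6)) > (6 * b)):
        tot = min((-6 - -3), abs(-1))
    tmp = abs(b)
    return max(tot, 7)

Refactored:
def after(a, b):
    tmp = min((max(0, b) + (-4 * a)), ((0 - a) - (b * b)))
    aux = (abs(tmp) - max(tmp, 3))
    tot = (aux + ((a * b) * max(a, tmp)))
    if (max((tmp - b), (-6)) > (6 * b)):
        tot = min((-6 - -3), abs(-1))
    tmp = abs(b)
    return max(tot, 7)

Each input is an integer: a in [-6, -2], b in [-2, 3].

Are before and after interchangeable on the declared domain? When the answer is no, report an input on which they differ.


The two versions differ — the changes include local variable names differ; and statement counts differ.
As a probe, take a=-6, b=-2: before runs tmp=2, then tot=23, then (max((tmp - b), (-6)) > (6 * b)) is true, then tot=-3, then tmp=2, then returns 7; after runs tmp=2, then aux=-1, then tot=23, then (max((tmp - b), (-6)) > (6 * b)) is true, then tot=-3, then tmp=2, then returns 7; both end at 7.
Checked all 30 inputs in the declared domain: the outputs agree on every one.
verdict: equivalent


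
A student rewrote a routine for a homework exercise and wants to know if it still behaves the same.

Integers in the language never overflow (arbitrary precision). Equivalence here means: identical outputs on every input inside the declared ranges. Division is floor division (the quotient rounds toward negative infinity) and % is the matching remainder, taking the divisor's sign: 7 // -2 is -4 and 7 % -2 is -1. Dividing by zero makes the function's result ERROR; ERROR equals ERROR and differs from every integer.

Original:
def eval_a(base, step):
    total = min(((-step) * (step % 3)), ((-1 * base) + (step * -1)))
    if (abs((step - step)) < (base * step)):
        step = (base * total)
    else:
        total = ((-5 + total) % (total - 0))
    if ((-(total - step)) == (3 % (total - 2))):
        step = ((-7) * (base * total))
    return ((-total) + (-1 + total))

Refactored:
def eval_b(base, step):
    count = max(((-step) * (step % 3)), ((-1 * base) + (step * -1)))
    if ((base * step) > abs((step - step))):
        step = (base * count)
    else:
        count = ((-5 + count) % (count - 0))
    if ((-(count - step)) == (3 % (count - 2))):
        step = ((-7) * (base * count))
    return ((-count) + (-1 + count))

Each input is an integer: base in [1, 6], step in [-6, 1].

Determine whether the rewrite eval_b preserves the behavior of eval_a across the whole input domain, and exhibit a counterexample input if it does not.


These are not equivalent — on base=1, step=-6 the outputs split (ERROR vs -1).
eval_a: total becomes 0; next (abs((step - step)) < (base * step)) evaluates to false; next hits division by zero so the output is ERROR
eval_b: count becomes 5; next ((base * step) > abs((step - step))) evaluates to false; next count becomes 0; next ((-(count - step)) == (3 % (count - 2))) evaluates to false; next final value -1
verdict: not equivalent; witness: base=1, step=-6


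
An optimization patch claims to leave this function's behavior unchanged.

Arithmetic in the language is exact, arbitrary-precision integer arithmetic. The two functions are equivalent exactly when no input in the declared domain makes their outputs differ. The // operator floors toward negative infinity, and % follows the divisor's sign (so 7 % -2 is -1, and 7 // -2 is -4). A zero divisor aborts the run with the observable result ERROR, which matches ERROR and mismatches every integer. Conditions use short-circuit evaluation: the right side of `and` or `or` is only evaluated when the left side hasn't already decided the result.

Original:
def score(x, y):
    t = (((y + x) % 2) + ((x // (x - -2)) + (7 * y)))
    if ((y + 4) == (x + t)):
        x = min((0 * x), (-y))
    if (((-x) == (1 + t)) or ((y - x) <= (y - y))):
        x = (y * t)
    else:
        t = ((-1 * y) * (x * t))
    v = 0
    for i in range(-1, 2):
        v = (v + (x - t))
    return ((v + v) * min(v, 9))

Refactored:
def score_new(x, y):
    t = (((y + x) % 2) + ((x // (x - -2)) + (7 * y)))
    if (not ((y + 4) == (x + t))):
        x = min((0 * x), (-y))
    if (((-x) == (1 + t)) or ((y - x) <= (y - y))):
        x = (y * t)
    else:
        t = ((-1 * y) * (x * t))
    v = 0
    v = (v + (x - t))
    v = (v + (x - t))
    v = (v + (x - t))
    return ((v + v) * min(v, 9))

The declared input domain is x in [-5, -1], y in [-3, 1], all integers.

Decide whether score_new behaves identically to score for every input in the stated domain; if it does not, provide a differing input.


Try x=-5, y=-3.
score: t := -20 | ((y + 4) == (x + t)): false | (((-x) == (1 + t)) or ((y - x) <= (y - y))): false | t := 300 | v := 0 | iter i=-1: | v := -305 | iter i=0: | v := -610 | iter i=1: | v := -915 | result 1674450
score_new: t := -20 | (not ((y + 4) == (x + t))): true | x := 0 | (((-x) == (1 + t)) or ((y - x) <= (y - y))): true | x := 60 | v := 0 | v := 80 | v := 160 | v := 240 | result 4320
1674450 against 4320: the behavior changed.
verdict: not equivalent; witness: x=-5, y=-3


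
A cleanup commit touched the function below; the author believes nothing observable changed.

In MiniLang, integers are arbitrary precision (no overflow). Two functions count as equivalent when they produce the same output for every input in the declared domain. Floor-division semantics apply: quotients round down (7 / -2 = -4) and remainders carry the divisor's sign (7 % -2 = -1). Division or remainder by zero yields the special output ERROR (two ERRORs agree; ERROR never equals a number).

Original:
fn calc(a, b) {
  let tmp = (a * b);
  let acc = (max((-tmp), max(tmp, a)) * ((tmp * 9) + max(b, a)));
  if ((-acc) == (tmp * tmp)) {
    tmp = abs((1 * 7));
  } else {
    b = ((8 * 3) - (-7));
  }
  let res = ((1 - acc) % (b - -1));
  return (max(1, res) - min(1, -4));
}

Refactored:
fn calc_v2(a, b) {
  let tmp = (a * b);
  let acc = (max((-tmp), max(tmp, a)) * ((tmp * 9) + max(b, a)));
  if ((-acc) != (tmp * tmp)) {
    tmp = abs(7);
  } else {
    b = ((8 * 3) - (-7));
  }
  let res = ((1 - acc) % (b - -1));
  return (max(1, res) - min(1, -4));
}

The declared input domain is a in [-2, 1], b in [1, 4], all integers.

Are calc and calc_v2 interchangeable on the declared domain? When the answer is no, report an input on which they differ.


On input a=-2, b=1, calc returns 7 while calc_v2 returns 5.
verdict: not equivalent; witness: a=-2, b=1


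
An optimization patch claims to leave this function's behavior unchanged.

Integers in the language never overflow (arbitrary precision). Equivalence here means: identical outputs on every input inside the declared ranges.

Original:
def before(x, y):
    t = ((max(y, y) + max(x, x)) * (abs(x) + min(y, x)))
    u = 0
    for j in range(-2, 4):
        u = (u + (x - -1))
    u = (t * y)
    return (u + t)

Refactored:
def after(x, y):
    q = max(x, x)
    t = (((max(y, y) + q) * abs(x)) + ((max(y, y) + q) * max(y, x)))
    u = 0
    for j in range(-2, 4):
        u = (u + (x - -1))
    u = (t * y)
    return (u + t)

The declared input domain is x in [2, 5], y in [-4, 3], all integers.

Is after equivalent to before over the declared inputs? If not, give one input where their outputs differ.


Not equivalent: x=2, y=-4 separates them (-12 vs 24).
before: t = 4; u = 0; [j=-2]; u = 3; [j=-1]; u = 6; [j=0]; u = 9; [j=1]; u = 12; [j=2]; u = 15; [j=3]; u = 18; u = -16; return -12
after: q = 2; t = -8; u = 0; [j=-2]; u = 3; [j=-1]; u = 6; [j=0]; u = 9; [j=1]; u = 12; [j=2]; u = 15; [j=3]; u = 18; u = 32; return 24
verdict: not equivalent; witness: x=2, y=-4


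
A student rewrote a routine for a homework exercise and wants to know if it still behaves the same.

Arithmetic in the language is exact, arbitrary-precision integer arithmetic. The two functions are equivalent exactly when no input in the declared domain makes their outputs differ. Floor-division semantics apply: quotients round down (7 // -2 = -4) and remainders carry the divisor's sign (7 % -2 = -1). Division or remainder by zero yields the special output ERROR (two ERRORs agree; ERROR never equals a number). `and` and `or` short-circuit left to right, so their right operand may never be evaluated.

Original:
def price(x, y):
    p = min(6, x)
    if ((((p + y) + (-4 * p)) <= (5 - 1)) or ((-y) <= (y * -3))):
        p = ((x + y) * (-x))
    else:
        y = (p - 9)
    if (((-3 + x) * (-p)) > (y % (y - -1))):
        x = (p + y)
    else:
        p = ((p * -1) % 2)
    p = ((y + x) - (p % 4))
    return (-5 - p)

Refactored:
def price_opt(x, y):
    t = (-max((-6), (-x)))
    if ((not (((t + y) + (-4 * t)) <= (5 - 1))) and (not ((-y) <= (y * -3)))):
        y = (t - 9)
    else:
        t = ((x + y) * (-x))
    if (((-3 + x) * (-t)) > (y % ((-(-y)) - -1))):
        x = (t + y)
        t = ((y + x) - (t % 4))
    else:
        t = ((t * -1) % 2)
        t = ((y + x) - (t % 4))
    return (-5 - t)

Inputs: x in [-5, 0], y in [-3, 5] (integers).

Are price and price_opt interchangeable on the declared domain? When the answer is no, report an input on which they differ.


This is a faithful refactor — constant usage differs; and arithmetic usage differs; and statement counts differ; and min/max/abs usage differs; and boolean connective usage differs; and local variable names differ, but the computed results match everywhere.
Tracing x=-3, y=1: price: p = -3; ((((p + y) + (-4 * p)) <= (5 - 1)) or ((-y) <= (y * -3))) -> false; y = -12; (((-3 + x) * (-p)) > (y % (y - -1))) -> false; p = 1; p = -16; return 11 | price_opt: t = -3; ((not (((t + y) + (-4 * t)) <= (5 - 1))) and (not ((-y) <= (y * -3)))) -> true; y = -12; (((-3 + x) * (-t)) > (y % ((-(-y)) - -1))) -> false; t = 1; t = -16; return 11 — matching result 11.
Sweeping the whole domain (54 inputs) finds no disagreement.
verdict: equivalent


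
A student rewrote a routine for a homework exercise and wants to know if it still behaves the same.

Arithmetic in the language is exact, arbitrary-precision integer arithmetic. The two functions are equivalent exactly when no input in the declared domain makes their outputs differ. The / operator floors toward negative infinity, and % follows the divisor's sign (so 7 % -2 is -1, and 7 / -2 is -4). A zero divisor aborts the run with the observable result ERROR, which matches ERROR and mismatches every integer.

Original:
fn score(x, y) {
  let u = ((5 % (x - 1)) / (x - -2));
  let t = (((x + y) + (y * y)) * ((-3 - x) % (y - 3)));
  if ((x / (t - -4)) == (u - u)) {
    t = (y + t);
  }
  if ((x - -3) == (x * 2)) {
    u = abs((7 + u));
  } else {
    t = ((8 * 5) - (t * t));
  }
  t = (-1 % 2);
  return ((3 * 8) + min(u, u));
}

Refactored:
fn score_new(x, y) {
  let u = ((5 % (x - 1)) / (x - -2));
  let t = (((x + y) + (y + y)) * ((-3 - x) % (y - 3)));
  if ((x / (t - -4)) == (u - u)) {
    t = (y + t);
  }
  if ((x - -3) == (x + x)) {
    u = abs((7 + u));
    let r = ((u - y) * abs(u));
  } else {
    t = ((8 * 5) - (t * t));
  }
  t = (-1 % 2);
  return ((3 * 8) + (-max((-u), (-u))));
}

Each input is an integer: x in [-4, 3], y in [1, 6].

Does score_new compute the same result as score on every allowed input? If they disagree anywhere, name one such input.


Run the pair on x=2, y=1.
score: u = 0; t = -4; division by zero -> ERROR
score_new: u = 0; t = -5; ((x / (t - -4)) == (u - u)) -> false; ((x - -3) == (x + x)) -> false; t = 15; t = 1; return 24
ERROR != 24, so the rewrite changes behavior.
verdict: not equivalent; witness: x=2, y=1


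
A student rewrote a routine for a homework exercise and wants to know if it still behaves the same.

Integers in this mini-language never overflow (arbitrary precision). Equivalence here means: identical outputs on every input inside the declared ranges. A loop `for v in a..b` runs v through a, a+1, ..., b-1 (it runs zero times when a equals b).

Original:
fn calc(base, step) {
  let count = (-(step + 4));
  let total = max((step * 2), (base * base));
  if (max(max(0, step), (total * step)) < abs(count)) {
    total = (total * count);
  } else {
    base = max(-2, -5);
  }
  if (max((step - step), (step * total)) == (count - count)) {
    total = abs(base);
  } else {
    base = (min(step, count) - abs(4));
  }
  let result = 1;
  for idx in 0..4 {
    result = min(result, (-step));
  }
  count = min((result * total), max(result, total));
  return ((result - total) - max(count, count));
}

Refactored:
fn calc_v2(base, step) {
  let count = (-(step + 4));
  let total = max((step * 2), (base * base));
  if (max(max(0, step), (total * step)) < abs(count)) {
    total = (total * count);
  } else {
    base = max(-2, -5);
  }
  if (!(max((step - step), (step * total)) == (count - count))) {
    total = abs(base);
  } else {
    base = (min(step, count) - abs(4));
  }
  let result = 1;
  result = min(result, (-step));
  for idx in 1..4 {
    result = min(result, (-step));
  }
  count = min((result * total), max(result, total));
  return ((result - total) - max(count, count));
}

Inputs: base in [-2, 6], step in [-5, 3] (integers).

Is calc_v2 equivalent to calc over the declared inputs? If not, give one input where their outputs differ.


Not equivalent: base=-2, step=-5 separates them (-3 vs -7).
calc: count = 1; total = 4; (max(max(0, step), (total * step)) < abs(count)) -> true; total = 4; (max((step - step), (step * total)) == (count - count)) -> true; total = 2; result = 1; [idx=0]; result = 1; [idx=1]; result = 1; [idx=2]; result = 1; [idx=3]; result = 1; count = 2; return -3
calc_v2: count = 1; total = 4; (max(max(0, step), (total * step)) < abs(count)) -> true; total = 4; (!(max((step - step), (step * total)) == (count - count))) -> false; base = -9; result = 1; result = 1; [idx=1]; result = 1; [idx=2]; result = 1; [idx=3]; result = 1; count = 4; return -7
verdict: not equivalent; witness: base=-2, step=-5


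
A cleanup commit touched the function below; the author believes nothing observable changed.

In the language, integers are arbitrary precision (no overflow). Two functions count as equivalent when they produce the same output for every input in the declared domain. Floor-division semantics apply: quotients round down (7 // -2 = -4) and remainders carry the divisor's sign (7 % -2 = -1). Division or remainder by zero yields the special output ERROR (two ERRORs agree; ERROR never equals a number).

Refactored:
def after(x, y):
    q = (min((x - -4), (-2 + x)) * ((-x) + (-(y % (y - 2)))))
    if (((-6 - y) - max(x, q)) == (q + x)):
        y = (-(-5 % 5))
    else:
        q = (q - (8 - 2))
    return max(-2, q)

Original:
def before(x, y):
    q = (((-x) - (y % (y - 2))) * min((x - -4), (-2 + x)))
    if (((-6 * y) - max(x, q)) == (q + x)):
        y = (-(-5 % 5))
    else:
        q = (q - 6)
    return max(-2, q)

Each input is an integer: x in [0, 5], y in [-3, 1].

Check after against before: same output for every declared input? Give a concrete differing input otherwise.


Run the pair on x=0, y=0.
before: q=0, then (((-6 * y) - max(x, q)) == (q + x)) is true, then y=0, then returns 0
after: q=0, then (((-6 - y) - max(x, q)) == (q + x)) is false, then q=-6, then returns -2
0 and -2 differ, so these are not the same function on this domain.
verdict: not equivalent; witness: x=0, y=0


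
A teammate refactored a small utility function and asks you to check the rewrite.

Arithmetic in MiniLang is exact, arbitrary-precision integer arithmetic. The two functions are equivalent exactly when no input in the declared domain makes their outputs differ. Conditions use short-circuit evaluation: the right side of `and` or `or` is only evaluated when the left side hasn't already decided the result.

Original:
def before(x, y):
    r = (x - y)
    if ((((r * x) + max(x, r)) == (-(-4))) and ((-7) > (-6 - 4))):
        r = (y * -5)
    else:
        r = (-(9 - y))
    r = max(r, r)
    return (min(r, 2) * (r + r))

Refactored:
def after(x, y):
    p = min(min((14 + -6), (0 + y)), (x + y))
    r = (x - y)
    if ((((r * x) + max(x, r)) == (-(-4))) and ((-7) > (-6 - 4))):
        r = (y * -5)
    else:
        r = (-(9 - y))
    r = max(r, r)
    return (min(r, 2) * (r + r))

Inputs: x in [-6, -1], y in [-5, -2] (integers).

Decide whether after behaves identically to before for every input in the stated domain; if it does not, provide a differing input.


Equivalent — the differences include statement counts differ; min/max/abs usage differs; constant usage differs; arithmetic usage differs; local variable names differ, yet no declared input distinguishes the two.
Spot check at x=-3, y=-2 — before: r := -1 | ((((r * x) + max(x, r)) == (-(-4))) and ((-7) > (-6 - 4))): false | r := -11 | r := -11 | result 242. after: p := -5 | r := -1 | ((((r * x) + max(x, r)) == (-(-4))) and ((-7) > (-6 - 4))): false | r := -11 | r := -11 | result 242. Both give 242.
Checked all 24 inputs in the declared domain: the outputs agree on every one.
verdict: equivalent


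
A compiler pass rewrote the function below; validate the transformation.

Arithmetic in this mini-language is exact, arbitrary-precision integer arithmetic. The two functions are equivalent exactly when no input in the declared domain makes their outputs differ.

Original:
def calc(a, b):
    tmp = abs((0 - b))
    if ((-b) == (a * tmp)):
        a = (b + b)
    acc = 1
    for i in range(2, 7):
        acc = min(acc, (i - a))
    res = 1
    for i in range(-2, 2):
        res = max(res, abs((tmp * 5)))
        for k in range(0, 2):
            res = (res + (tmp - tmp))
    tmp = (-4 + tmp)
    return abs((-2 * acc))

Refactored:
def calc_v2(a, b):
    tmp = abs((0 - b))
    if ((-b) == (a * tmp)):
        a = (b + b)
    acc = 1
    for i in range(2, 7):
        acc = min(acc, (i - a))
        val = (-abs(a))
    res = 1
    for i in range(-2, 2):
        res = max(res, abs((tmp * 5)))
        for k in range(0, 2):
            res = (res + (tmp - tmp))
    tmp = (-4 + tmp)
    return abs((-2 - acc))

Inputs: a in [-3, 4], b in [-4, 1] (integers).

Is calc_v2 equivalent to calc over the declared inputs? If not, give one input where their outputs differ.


Take a=-3, b=-4.
calc: tmp := 4 | ((-b) == (a * tmp)): false | acc := 1 | iter i=2: | acc := 1 | iter i=3: | acc := 1 | iter i=4: | acc := 1 | iter i=5: | acc := 1 | iter i=6: | acc := 1 | res := 1 | iter i=-2: | res := 20 | iter k=0: | res := 20 | iter k=1: | res := 20 | iter i=-1: | res := 20 | iter k=0: | res := 20 | iter k=1: | res := 20 | iter i=0: | res := 20 | iter k=0: | res := 20 | iter k=1: | res := 20 | iter i=1: | res := 20 | iter k=0: | res := 20 | iter k=1: | res := 20 | tmp := 0 | result 2
calc_v2: tmp := 4 | ((-b) == (a * tmp)): false | acc := 1 | iter i=2: | acc := 1 | val := -3 | iter i=3: | acc := 1 | val := -3 | iter i=4: | acc := 1 | val := -3 | iter i=5: | acc := 1 | val := -3 | iter i=6: | acc := 1 | val := -3 | res := 1 | iter i=-2: | res := 20 | iter k=0: | res := 20 | iter k=1: | res := 20 | iter i=-1: | res := 20 | iter k=0: | res := 20 | iter k=1: | res := 20 | iter i=0: | res := 20 | iter k=0: | res := 20 | iter k=1: | res := 20 | iter i=1: | res := 20 | iter k=0: | res := 20 | iter k=1: | res := 20 | tmp := 0 | result 3
2 != 3, so the rewrite changes behavior.
verdict: not equivalent; witness: a=-3, b=-4


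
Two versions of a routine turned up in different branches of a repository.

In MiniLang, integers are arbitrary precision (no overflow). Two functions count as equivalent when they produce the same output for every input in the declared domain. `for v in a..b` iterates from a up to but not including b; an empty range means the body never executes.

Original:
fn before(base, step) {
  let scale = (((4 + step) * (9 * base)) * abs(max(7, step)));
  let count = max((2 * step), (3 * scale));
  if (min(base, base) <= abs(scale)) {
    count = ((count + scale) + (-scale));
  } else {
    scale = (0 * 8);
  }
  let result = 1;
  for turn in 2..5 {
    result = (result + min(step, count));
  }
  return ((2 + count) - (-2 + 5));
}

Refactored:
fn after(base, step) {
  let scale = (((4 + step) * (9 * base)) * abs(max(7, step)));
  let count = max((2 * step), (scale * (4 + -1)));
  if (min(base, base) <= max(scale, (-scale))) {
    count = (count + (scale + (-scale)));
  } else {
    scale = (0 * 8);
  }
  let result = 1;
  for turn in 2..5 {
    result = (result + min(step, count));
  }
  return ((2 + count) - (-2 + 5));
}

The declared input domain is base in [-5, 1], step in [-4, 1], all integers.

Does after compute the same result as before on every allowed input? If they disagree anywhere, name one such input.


Differences: constant usage differs, arithmetic usage differs, min/max/abs usage differs — yet all 42 inputs agree.
verdict: equivalent


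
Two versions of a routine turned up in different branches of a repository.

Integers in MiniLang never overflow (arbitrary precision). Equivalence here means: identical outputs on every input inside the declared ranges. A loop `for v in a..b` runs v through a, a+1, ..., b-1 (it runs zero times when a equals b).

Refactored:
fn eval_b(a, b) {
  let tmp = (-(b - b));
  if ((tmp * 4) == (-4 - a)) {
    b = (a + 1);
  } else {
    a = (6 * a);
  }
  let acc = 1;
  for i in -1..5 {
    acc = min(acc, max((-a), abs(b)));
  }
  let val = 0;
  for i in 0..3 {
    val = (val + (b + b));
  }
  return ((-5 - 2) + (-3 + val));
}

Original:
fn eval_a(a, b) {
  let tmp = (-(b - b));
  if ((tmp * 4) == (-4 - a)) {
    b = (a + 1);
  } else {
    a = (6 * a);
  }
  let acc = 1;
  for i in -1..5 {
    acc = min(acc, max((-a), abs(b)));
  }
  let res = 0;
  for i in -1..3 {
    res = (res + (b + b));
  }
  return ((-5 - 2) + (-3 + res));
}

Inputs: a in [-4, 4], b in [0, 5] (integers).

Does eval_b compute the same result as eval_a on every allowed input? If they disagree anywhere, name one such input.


Not equivalent: a=-4, b=0 separates them (-34 vs -28).
eval_a: tmp = 0; ((tmp * 4) == (-4 - a)) -> true; b = -3; acc = 1; [i=-1]; acc = 1; [i=0]; acc = 1; [i=1]; acc = 1; [i=2]; acc = 1; [i=3]; acc = 1; [i=4]; acc = 1; res = 0; [i=-1]; res = -6; [i=0]; res = -12; [i=1]; res = -18; [i=2]; res = -24; return -34
eval_b: tmp = 0; ((tmp * 4) == (-4 - a)) -> true; b = -3; acc = 1; [i=-1]; acc = 1; [i=0]; acc = 1; [i=1]; acc = 1; [i=2]; acc = 1; [i=3]; acc = 1; [i=4]; acc = 1; val = 0; [i=0]; val = -6; [i=1]; val = -12; [i=2]; val = -18; return -28
verdict: not equivalent; witness: a=-4, b=0


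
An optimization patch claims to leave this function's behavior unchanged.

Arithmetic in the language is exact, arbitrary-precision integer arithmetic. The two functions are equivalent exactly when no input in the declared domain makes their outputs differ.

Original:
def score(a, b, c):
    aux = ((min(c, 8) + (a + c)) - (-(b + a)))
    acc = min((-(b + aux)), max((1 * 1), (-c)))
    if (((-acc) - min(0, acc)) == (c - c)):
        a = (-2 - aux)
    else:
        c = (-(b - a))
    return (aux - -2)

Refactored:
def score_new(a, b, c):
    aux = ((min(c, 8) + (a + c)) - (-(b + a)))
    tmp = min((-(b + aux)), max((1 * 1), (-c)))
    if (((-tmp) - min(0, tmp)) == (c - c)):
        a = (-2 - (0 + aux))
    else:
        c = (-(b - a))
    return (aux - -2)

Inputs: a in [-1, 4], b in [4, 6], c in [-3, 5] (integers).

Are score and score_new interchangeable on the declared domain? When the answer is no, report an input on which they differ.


Differences: local variable names differ, plus constant usage differs, plus arithmetic usage differs — yet all 162 inputs agree.
verdict: equivalent


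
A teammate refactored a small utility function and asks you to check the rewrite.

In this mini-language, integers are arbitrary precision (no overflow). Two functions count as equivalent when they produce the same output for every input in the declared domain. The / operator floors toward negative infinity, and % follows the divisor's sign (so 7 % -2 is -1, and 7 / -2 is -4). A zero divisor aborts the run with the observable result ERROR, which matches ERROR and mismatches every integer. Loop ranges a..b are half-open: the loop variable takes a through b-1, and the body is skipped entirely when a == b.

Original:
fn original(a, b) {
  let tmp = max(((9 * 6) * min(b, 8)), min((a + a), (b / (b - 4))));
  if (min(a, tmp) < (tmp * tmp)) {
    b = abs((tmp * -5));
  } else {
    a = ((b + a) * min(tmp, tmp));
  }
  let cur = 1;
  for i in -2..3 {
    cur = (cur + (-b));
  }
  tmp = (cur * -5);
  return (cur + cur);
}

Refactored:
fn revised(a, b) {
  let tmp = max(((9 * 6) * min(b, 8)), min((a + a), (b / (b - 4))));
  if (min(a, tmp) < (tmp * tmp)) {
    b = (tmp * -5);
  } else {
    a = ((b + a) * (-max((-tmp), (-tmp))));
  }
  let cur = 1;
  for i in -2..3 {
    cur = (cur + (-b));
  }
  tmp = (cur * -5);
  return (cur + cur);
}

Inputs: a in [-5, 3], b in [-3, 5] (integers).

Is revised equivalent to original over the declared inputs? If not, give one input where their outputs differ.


Run the pair on a=-5, b=1.
original: tmp = 54; (min(a, tmp) < (tmp * tmp)) -> true; b = 270; cur = 1; [i=-2]; cur = -269; [i=-1]; cur = -539; [i=0]; cur = -809; [i=1]; cur = -1079; [i=2]; cur = -1349; tmp = 6745; return -2698
revised: tmp = 54; (min(a, tmp) < (tmp * tmp)) -> true; b = -270; cur = 1; [i=-2]; cur = 271; [i=-1]; cur = 541; [i=0]; cur = 811; [i=1]; cur = 1081; [i=2]; cur = 1351; tmp = -6755; return 2702
-2698 vs 2702 — the two versions disagree here.
verdict: not equivalent; witness: a=-5, b=1


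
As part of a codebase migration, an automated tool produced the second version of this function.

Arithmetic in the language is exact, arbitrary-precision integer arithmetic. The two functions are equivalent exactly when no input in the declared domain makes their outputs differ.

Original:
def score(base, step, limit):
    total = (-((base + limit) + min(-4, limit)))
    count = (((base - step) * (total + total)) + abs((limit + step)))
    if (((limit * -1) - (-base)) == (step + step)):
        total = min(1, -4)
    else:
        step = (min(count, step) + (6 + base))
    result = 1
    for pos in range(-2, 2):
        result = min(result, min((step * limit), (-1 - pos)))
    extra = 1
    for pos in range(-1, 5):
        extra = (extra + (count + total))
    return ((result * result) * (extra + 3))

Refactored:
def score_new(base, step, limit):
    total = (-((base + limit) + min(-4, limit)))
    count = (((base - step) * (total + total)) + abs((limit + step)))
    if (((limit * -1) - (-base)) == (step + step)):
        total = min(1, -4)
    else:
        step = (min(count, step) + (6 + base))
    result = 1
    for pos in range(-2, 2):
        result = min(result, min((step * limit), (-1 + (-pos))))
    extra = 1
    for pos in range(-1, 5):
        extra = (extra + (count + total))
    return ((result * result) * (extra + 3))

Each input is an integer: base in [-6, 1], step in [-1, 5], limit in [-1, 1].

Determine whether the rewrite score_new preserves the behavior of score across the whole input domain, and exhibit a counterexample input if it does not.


The two versions differ — the changes include arithmetic usage differs.
One worked example (base=-4, step=5, limit=-1) — score: total := 9 | count := -158 | (((limit * -1) - (-base)) == (step + step)): false | step := -156 | result := 1 | iter pos=-2: | result := 1 | iter pos=-1: | result := 0 | iter pos=0: | result := -1 | iter pos=1: | result := -2 | extra := 1 | iter pos=-1: | extra := -148 | iter pos=0: | extra := -297 | iter pos=1: | extra := -446 | iter pos=2: | extra := -595 | iter pos=3: | extra := -744 | iter pos=4: | extra := -893 | result -3560; score_new: total := 9 | count := -158 | (((limit * -1) - (-base)) == (step + step)): false | step := -156 | result := 1 | iter pos=-2: | result := 1 | iter pos=-1: | result := 0 | iter pos=0: | result := -1 | iter pos=1: | result := -2 | extra := 1 | iter pos=-1: | extra := -148 | iter pos=0: | extra := -297 | iter pos=1: | extra := -446 | iter pos=2: | extra := -595 | iter pos=3: | extra := -744 | iter pos=4: | extra := -893 | result -3560; agreement on -3560.
Across all 168 domain points the two functions coincide.
verdict: equivalent


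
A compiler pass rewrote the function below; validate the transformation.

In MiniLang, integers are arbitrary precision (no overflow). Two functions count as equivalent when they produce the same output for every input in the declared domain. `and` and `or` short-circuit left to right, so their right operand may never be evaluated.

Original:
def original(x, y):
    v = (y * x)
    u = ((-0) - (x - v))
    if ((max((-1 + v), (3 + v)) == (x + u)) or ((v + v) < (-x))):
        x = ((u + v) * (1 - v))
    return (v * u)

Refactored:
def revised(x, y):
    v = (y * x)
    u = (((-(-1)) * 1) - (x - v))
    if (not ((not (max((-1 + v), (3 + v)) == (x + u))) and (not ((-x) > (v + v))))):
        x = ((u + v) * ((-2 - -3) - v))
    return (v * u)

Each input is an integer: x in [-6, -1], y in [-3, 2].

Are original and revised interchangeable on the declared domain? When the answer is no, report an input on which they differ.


Take x=-6, y=-3.
original: v becomes 18; next u becomes 24; next ((max((-1 + v), (3 + v)) == (x + u)) or ((v + v) < (-x))) evaluates to false; next final value 432
revised: v becomes 18; next u becomes 25; next (not ((not (max((-1 + v), (3 + v)) == (x + u))) and (not ((-x) > (v + v))))) evaluates to false; next final value 450
432 vs 450 — the two versions disagree here.
verdict: not equivalent; witness: x=-6, y=-3
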